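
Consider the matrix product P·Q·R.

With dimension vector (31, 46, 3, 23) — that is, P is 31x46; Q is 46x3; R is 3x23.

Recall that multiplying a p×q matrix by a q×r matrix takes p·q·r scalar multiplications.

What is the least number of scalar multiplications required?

Order (P·(Q·R)): (Q·R): 46×3 by 3×23 → 46×23, cost 46·3·23 = 3174; (P·(Q·R)): 31×46 by 46×23 → 31×23, cost 31·46·23 = 32798; cumulative 35972. Total 35972.
Order ((P·Q)·R): (P·Q): 31×46 by 46×3 → 31×3, cost 31·46·3 = 4278; ((P·Q)·R): 31×3 by 3×23 → 31×23, cost 31·3·23 = 2139; cumulative 6417. Total 6417.
Minimum: 6417.

6417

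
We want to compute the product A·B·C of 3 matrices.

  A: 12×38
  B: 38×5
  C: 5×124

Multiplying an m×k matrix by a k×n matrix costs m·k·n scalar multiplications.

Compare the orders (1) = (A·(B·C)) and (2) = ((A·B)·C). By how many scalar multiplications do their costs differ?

Order (1) = (A·(B·C)): (B·C): 38×5 by 5×124 → 38×124, cost 38·5·124 = 23560; (A·(B·C)): 12×38 by 38×124 → 12×124, cost 12·38·124 = 56544; cumulative 80104. Total 80104.
Order (2) = ((A·B)·C): (A·B): 12×38 by 38×5 → 12×5, cost 12·38·5 = 2280; ((A·B)·C): 12×5 by 5×124 → 12×124, cost 12·5·124 = 7440; cumulative 9720. Total 9720.
Difference: |80104 − 9720| = 70384.

70384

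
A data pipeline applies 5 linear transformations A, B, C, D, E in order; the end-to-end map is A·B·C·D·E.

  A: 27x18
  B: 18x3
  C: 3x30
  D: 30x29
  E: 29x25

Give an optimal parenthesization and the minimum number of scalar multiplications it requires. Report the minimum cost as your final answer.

8268

Adjacent pairs: AB = 27·18·3 = 1458; BC = 18·3·30 = 1620; CD = 3·30·29 = 2610; DE = 30·29·25 = 21750.
Length 3: A..C: k=1: 0+1620+27·18·30=16200; k=2: 1458+0+27·3·30=3888 → min 3888 | B..D: k=2: 0+2610+18·3·29=4176; k=3: 1620+0+18·30·29=17280 → min 4176 | C..E: k=3: 0+21750+3·30·25=24000; k=4: 2610+0+3·29·25=4785 → min 4785.
Length 4: A..D: k=1: 0+4176+27·18·29=18270; k=2: 1458+2610+27·3·29=6417; k=3: 3888+0+27·30·29=27378 → min 6417 | B..E: k=2: 0+4785+18·3·25=6135; k=3: 1620+21750+18·30·25=36870; k=4: 4176+0+18·29·25=17226 → min 6135.
Length 5: A..E: k=1: 0+6135+27·18·25=18285; k=2: 1458+4785+27·3·25=8268; k=3: 3888+21750+27·30·25=45888; k=4: 6417+0+27·29·25=25992 → min 8268.
Optimal parenthesization: ((A·B)·((C·D)·E)) with cost 8268.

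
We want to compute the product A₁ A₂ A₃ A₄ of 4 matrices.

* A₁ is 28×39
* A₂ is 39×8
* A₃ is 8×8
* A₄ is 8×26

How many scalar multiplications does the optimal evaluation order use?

16224

Adjacent pairs: A₁A₂ = 28·39·8 = 8736; A₂A₃ = 39·8·8 = 2496; A₃A₄ = 8·8·26 = 1664.
Length 3: A₁..A₃: k=1: 0+2496+28·39·8=11232; k=2: 8736+0+28·8·8=10528 → min 10528 | A₂..A₄: k=2: 0+1664+39·8·26=9776; k=3: 2496+0+39·8·26=10608 → min 9776.
Length 4: A₁..A₄: k=1: 0+9776+28·39·26=38168; k=2: 8736+1664+28·8·26=16224; k=3: 10528+0+28·8·26=16352 → min 16224.
Optimal order: ((A₁ A₂) (A₃ A₄)) with cost 16224.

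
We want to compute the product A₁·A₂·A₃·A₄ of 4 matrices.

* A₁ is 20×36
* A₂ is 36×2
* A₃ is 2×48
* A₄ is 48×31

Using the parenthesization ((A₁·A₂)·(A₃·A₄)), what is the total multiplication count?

5656

(A₁·A₂): 20×36 by 36×2 → 20×2, cost 20·36·2 = 1440
(A₃·A₄): 2×48 by 48×31 → 2×31, cost 2·48·31 = 2976
((A₁·A₂)·(A₃·A₄)): 20×2 by 2×31 → 20×31, cost 20·2·31 = 1240; cumulative 5656
Total: 5656 scalar multiplications.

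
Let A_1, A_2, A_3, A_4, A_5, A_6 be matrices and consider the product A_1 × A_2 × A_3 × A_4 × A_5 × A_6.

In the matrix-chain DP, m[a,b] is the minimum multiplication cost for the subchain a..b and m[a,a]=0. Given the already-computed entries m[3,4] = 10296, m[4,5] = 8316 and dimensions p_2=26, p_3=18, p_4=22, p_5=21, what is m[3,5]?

m[3,5] = min over k∈[3,4] of m[3,k]+m[k+1,5]+p_{2}·p_k·p_{5}.
k=3: 0 + 8316 + 26·18·21 = 18144; k=4: 10296 + 0 + 26·22·21 = 22308.
Minimum: 18144 at k=3.

18144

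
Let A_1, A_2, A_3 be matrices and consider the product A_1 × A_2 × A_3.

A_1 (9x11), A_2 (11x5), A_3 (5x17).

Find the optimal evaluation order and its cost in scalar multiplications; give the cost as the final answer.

(A_1 × (A_2 × A_3)): cost 2618.
((A_1 × A_2) × A_3): cost 1260.
Optimal: ((A_1 × A_2) × A_3) with cost 1260.

1260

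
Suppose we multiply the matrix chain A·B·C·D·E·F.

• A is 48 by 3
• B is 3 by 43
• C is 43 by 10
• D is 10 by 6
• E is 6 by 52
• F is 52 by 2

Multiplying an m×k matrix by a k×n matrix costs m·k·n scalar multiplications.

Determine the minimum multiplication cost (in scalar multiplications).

2150

Adjacent pairs: AB = 48·3·43 = 6192; BC = 3·43·10 = 1290; CD = 43·10·6 = 2580; DE = 10·6·52 = 3120; EF = 6·52·2 = 624.
Length 3: A..C: k=1: 0+1290+48·3·10=2730; k=2: 6192+0+48·43·10=26832 → min 2730 | B..D: k=2: 0+2580+3·43·6=3354; k=3: 1290+0+3·10·6=1470 → min 1470 | C..E: k=3: 0+3120+43·10·52=25480; k=4: 2580+0+43·6·52=15996 → min 15996 | D..F: k=4: 0+624+10·6·2=744; k=5: 3120+0+10·52·2=4160 → min 744.
Length 4: A..D: k=1: 0+1470+48·3·6=2334; k=2: 6192+2580+48·43·6=21156; k=3: 2730+0+48·10·6=5610 → min 2334 | B..E: k=2: 0+15996+3·43·52=22704; k=3: 1290+3120+3·10·52=5970; k=4: 1470+0+3·6·52=2406 → min 2406 | C..F: k=3: 0+744+43·10·2=1604; k=4: 2580+624+43·6·2=3720; k=5: 15996+0+43·52·2=20468 → min 1604.
Length 5: A..E: k=1: 0+2406+48·3·52=9894; k=2: 6192+15996+48·43·52=129516; k=3: 2730+3120+48·10·52=30810; k=4: 2334+0+48·6·52=17310 → min 9894 | B..F: k=2: 0+1604+3·43·2=1862; k=3: 1290+744+3·10·2=2094; k=4: 1470+624+3·6·2=2130; k=5: 2406+0+3·52·2=2718 → min 1862.
Length 6: A..F: k=1: 0+1862+48·3·2=2150; k=2: 6192+1604+48·43·2=11924; k=3: 2730+744+48·10·2=4434; k=4: 2334+624+48·6·2=3534; k=5: 9894+0+48·52·2=14886 → min 2150.
Optimal order: (A·(B·(C·(D·(E·F))))) with cost 2150.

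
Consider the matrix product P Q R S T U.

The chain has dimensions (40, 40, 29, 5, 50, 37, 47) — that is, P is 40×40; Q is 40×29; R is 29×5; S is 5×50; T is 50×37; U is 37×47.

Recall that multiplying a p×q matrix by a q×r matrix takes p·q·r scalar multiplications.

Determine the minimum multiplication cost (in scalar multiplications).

41145

Adjacent pairs: PQ = 40·40·29 = 46400; QR = 40·29·5 = 5800; RS = 29·5·50 = 7250; ST = 5·50·37 = 9250; TU = 50·37·47 = 86950.
Length 3: P..R: k=1: 0+5800+40·40·5=13800; k=2: 46400+0+40·29·5=52200 → min 13800 | Q..S: k=2: 0+7250+40·29·50=65250; k=3: 5800+0+40·5·50=15800 → min 15800 | R..T: k=3: 0+9250+29·5·37=14615; k=4: 7250+0+29·50·37=60900 → min 14615 | S..U: k=4: 0+86950+5·50·47=98700; k=5: 9250+0+5·37·47=17945 → min 17945.
Length 4: P..S: k=1: 0+15800+40·40·50=95800; k=2: 46400+7250+40·29·50=111650; k=3: 13800+0+40·5·50=23800 → min 23800 | Q..T: k=2: 0+14615+40·29·37=57535; k=3: 5800+9250+40·5·37=22450; k=4: 15800+0+40·50·37=89800 → min 22450 | R..U: k=3: 0+17945+29·5·47=24760; k=4: 7250+86950+29·50·47=162350; k=5: 14615+0+29·37·47=65046 → min 24760.
Length 5: P..T: k=1: 0+22450+40·40·37=81650; k=2: 46400+14615+40·29·37=103935; k=3: 13800+9250+40·5·37=30450; k=4: 23800+0+40·50·37=97800 → min 30450 | Q..U: k=2: 0+24760+40·29·47=79280; k=3: 5800+17945+40·5·47=33145; k=4: 15800+86950+40·50·47=196750; k=5: 22450+0+40·37·47=92010 → min 33145.
Length 6: P..U: k=1: 0+33145+40·40·47=108345; k=2: 46400+24760+40·29·47=125680; k=3: 13800+17945+40·5·47=41145; k=4: 23800+86950+40·50·47=204750; k=5: 30450+0+40·37·47=100010 → min 41145.
Optimal order: ((P (Q R)) ((S T) U)) with cost 41145.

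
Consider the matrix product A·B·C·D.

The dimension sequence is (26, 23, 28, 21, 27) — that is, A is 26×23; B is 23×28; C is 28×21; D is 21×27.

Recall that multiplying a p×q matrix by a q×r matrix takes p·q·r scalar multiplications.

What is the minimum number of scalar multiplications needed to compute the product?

40824

Adjacent pairs: AB = 26·23·28 = 16744; BC = 23·28·21 = 13524; CD = 28·21·27 = 15876.
Length 3: A..C: k=1: 0+13524+26·23·21=26082; k=2: 16744+0+26·28·21=32032 → min 26082 | B..D: k=2: 0+15876+23·28·27=33264; k=3: 13524+0+23·21·27=26565 → min 26565.
Length 4: A..D: k=1: 0+26565+26·23·27=42711; k=2: 16744+15876+26·28·27=52276; k=3: 26082+0+26·21·27=40824 → min 40824.
Optimal order: ((A·(B·C))·D) with cost 40824.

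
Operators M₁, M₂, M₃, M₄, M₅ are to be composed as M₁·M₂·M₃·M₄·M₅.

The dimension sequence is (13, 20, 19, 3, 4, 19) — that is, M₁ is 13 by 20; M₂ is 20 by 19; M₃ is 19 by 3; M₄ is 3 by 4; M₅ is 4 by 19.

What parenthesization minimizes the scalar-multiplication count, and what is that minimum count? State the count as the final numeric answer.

Adjacent pairs: M₁M₂ = 13·20·19 = 4940; M₂M₃ = 20·19·3 = 1140; M₃M₄ = 19·3·4 = 228; M₄M₅ = 3·4·19 = 228.
Length 3: M₁..M₃: k=1: 0+1140+13·20·3=1920; k=2: 4940+0+13·19·3=5681 → min 1920 | M₂..M₄: k=2: 0+228+20·19·4=1748; k=3: 1140+0+20·3·4=1380 → min 1380 | M₃..M₅: k=3: 0+228+19·3·19=1311; k=4: 228+0+19·4·19=1672 → min 1311.
Length 4: M₁..M₄: k=1: 0+1380+13·20·4=2420; k=2: 4940+228+13·19·4=6156; k=3: 1920+0+13·3·4=2076 → min 2076 | M₂..M₅: k=2: 0+1311+20·19·19=8531; k=3: 1140+228+20·3·19=2508; k=4: 1380+0+20·4·19=2900 → min 2508.
Length 5: M₁..M₅: k=1: 0+2508+13·20·19=7448; k=2: 4940+1311+13·19·19=10944; k=3: 1920+228+13·3·19=2889; k=4: 2076+0+13·4·19=3064 → min 2889.
Optimal parenthesization: ((M₁·(M₂·M₃))·(M₄·M₅)) with cost 2889.

2889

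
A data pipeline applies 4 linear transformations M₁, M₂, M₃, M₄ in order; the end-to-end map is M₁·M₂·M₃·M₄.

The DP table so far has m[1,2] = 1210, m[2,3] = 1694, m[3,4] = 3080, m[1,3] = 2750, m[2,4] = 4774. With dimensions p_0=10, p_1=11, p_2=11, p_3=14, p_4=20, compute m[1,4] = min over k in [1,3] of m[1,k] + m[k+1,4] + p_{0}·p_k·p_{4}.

m[1,4] = min over k∈[1,3] of m[1,k]+m[k+1,4]+p_{0}·p_k·p_{4}.
k=1: 0 + 4774 + 10·11·20 = 6974; k=2: 1210 + 3080 + 10·11·20 = 6490; k=3: 2750 + 0 + 10·14·20 = 5550.
Minimum: 5550 at k=3.

5550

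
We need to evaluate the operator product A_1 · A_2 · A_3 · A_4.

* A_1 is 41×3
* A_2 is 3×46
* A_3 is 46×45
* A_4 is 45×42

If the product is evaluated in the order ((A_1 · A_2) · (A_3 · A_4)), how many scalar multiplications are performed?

(A_1 · A_2): 41×3 by 3×46 → 41×46, cost 41·3·46 = 5658
(A_3 · A_4): 46×45 by 45×42 → 46×42, cost 46·45·42 = 86940
((A_1 · A_2) · (A_3 · A_4)): 41×46 by 46×42 → 41×42, cost 41·46·42 = 79212; cumulative 171810
Total: 171810 scalar multiplications.

171810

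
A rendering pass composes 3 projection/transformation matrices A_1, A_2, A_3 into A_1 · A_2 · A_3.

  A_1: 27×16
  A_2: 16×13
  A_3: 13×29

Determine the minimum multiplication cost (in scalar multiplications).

15795

Order (A_1 · (A_2 · A_3)): (A_2 · A_3): 16×13 by 13×29 → 16×29, cost 16·13·29 = 6032; (A_1 · (A_2 · A_3)): 27×16 by 16×29 → 27×29, cost 27·16·29 = 12528; cumulative 18560. Total 18560.
Order ((A_1 · A_2) · A_3): (A_1 · A_2): 27×16 by 16×13 → 27×13, cost 27·16·13 = 5616; ((A_1 · A_2) · A_3): 27×13 by 13×29 → 27×29, cost 27·13·29 = 10179; cumulative 15795. Total 15795.
Minimum: 15795.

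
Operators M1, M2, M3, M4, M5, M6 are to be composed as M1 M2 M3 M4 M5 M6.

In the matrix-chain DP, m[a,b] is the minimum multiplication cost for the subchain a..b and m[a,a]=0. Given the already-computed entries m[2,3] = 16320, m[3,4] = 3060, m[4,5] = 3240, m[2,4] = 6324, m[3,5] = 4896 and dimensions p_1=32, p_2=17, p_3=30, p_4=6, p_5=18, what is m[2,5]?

m[2,5] = min over k∈[2,4] of m[2,k]+m[k+1,5]+p_{1}·p_k·p_{5}.
k=2: 0 + 4896 + 32·17·18 = 14688; k=3: 16320 + 3240 + 32·30·18 = 36840; k=4: 6324 + 0 + 32·6·18 = 9780.
Minimum: 9780 at k=4.

9780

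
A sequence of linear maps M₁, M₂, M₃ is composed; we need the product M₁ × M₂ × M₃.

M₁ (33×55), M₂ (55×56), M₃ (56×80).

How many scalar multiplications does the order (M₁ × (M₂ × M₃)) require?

(M₂ × M₃): 55×56 by 56×80 → 55×80, cost 55·56·80 = 246400
(M₁ × (M₂ × M₃)): 33×55 by 55×80 → 33×80, cost 33·55·80 = 145200; cumulative 391600
Total: 391600 scalar multiplications.

391600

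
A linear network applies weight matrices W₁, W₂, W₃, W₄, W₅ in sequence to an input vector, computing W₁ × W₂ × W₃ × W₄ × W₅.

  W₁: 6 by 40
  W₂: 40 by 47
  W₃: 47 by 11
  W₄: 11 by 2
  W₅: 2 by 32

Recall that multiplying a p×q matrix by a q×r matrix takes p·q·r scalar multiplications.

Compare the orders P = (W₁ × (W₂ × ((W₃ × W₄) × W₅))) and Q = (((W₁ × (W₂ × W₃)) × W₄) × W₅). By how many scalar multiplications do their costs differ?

48046

Order P = (W₁ × (W₂ × ((W₃ × W₄) × W₅))): (W₃ × W₄): 47×11 by 11×2 → 47×2, cost 47·11·2 = 1034; ((W₃ × W₄) × W₅): 47×2 by 2×32 → 47×32, cost 47·2·32 = 3008; cumulative 4042; (W₂ × ((W₃ × W₄) × W₅)): 40×47 by 47×32 → 40×32, cost 40·47·32 = 60160; cumulative 64202; (W₁ × (W₂ × ((W₃ × W₄) × W₅))): 6×40 by 40×32 → 6×32, cost 6·40·32 = 7680; cumulative 71882. Total 71882.
Order Q = (((W₁ × (W₂ × W₃)) × W₄) × W₅): (W₂ × W₃): 40×47 by 47×11 → 40×11, cost 40·47·11 = 20680; (W₁ × (W₂ × W₃)): 6×40 by 40×11 → 6×11, cost 6·40·11 = 2640; cumulative 23320; ((W₁ × (W₂ × W₃)) × W₄): 6×11 by 11×2 → 6×2, cost 6·11·2 = 132; cumulative 23452; (((W₁ × (W₂ × W₃)) × W₄) × W₅): 6×2 by 2×32 → 6×32, cost 6·2·32 = 384; cumulative 23836. Total 23836.
Difference: |71882 − 23836| = 48046.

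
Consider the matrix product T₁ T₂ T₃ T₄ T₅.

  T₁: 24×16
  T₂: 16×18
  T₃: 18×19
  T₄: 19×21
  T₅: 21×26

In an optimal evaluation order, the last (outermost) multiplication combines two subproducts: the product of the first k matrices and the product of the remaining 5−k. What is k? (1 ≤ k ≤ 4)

Adjacent pairs: T₁T₂ = 24·16·18 = 6912; T₂T₃ = 16·18·19 = 5472; T₃T₄ = 18·19·21 = 7182; T₄T₅ = 19·21·26 = 10374.
Length 3: T₁..T₃: k=1: 0+5472+24·16·19=12768; k=2: 6912+0+24·18·19=15120 → min 12768 | T₂..T₄: k=2: 0+7182+16·18·21=13230; k=3: 5472+0+16·19·21=11856 → min 11856 | T₃..T₅: k=3: 0+10374+18·19·26=19266; k=4: 7182+0+18·21·26=17010 → min 17010.
Length 4: T₁..T₄: k=1: 0+11856+24·16·21=19920; k=2: 6912+7182+24·18·21=23166; k=3: 12768+0+24·19·21=22344 → min 19920 | T₂..T₅: k=2: 0+17010+16·18·26=24498; k=3: 5472+10374+16·19·26=23750; k=4: 11856+0+16·21·26=20592 → min 20592.
Top-level splits: k=1: (T₁..T₁)·(T₂..T₅) → 0+20592+24·16·26 = 30576; k=2: (T₁..T₂)·(T₃..T₅) → 6912+17010+24·18·26 = 35154; k=3: (T₁..T₃)·(T₄..T₅) → 12768+10374+24·19·26 = 34998; k=4: (T₁..T₄)·(T₅..T₅) → 19920+0+24·21·26 = 33024.
Best split is after T₁, i.e. k = 1.

1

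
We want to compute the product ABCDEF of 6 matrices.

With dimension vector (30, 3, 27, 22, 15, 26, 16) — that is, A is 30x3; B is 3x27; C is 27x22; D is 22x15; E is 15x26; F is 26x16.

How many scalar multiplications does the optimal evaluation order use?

Adjacent pairs: AB = 30·3·27 = 2430; BC = 3·27·22 = 1782; CD = 27·22·15 = 8910; DE = 22·15·26 = 8580; EF = 15·26·16 = 6240.
Length 3: A..C: k=1: 0+1782+30·3·22=3762; k=2: 2430+0+30·27·22=20250 → min 3762 | B..D: k=2: 0+8910+3·27·15=10125; k=3: 1782+0+3·22·15=2772 → min 2772 | C..E: k=3: 0+8580+27·22·26=24024; k=4: 8910+0+27·15·26=19440 → min 19440 | D..F: k=4: 0+6240+22·15·16=11520; k=5: 8580+0+22·26·16=17732 → min 11520.
Length 4: A..D: k=1: 0+2772+30·3·15=4122; k=2: 2430+8910+30·27·15=23490; k=3: 3762+0+30·22·15=13662 → min 4122 | B..E: k=2: 0+19440+3·27·26=21546; k=3: 1782+8580+3·22·26=12078; k=4: 2772+0+3·15·26=3942 → min 3942 | C..F: k=3: 0+11520+27·22·16=21024; k=4: 8910+6240+27·15·16=21630; k=5: 19440+0+27·26·16=30672 → min 21024.
Length 5: A..E: k=1: 0+3942+30·3·26=6282; k=2: 2430+19440+30·27·26=42930; k=3: 3762+8580+30·22·26=29502; k=4: 4122+0+30·15·26=15822 → min 6282 | B..F: k=2: 0+21024+3·27·16=22320; k=3: 1782+11520+3·22·16=14358; k=4: 2772+6240+3·15·16=9732; k=5: 3942+0+3·26·16=5190 → min 5190.
Length 6: A..F: k=1: 0+5190+30·3·16=6630; k=2: 2430+21024+30·27·16=36414; k=3: 3762+11520+30·22·16=25842; k=4: 4122+6240+30·15·16=17562; k=5: 6282+0+30·26·16=18762 → min 6630.
Optimal order: (A((((BC)D)E)F)) with cost 6630.

6630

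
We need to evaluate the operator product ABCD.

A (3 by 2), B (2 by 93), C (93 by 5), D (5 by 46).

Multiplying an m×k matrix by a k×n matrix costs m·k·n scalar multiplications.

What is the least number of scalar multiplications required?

1650

Adjacent pairs: AB = 3·2·93 = 558; BC = 2·93·5 = 930; CD = 93·5·46 = 21390.
Length 3: A..C: k=1: 0+930+3·2·5=960; k=2: 558+0+3·93·5=1953 → min 960 | B..D: k=2: 0+21390+2·93·46=29946; k=3: 930+0+2·5·46=1390 → min 1390.
Length 4: A..D: k=1: 0+1390+3·2·46=1666; k=2: 558+21390+3·93·46=34782; k=3: 960+0+3·5·46=1650 → min 1650.
Optimal order: ((A(BC))D) with cost 1650.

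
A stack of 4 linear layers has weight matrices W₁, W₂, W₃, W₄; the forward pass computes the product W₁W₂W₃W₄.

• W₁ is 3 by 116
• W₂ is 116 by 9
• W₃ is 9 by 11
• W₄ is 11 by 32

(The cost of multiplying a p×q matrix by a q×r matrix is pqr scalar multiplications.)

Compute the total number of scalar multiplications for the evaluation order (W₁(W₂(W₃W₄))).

47712

(W₃W₄): 9×11 by 11×32 → 9×32, cost 9·11·32 = 3168
(W₂(W₃W₄)): 116×9 by 9×32 → 116×32, cost 116·9·32 = 33408; cumulative 36576
(W₁(W₂(W₃W₄))): 3×116 by 116×32 → 3×32, cost 3·116·32 = 11136; cumulative 47712
Total: 47712 scalar multiplications.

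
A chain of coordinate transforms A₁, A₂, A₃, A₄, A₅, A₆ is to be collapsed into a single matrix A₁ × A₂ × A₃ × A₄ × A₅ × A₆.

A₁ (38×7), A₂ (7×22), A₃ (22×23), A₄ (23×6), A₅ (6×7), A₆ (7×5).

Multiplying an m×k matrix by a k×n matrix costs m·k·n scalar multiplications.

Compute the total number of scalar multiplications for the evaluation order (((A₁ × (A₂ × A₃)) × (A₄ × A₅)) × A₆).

18074

(A₂ × A₃): 7×22 by 22×23 → 7×23, cost 7·22·23 = 3542
(A₁ × (A₂ × A₃)): 38×7 by 7×23 → 38×23, cost 38·7·23 = 6118; cumulative 9660
(A₄ × A₅): 23×6 by 6×7 → 23×7, cost 23·6·7 = 966
((A₁ × (A₂ × A₃)) × (A₄ × A₅)): 38×23 by 23×7 → 38×7, cost 38·23·7 = 6118; cumulative 16744
(((A₁ × (A₂ × A₃)) × (A₄ × A₅)) × A₆): 38×7 by 7×5 → 38×5, cost 38·7·5 = 1330; cumulative 18074
Total: 18074 scalar multiplications.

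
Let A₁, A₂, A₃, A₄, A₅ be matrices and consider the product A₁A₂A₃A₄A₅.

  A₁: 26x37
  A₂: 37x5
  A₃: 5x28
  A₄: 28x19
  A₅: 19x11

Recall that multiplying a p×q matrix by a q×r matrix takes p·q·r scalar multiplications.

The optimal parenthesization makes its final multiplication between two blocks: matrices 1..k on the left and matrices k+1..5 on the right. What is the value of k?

Adjacent pairs: A₁A₂ = 26·37·5 = 4810; A₂A₃ = 37·5·28 = 5180; A₃A₄ = 5·28·19 = 2660; A₄A₅ = 28·19·11 = 5852.
Length 3: A₁..A₃: k=1: 0+5180+26·37·28=32116; k=2: 4810+0+26·5·28=8450 → min 8450 | A₂..A₄: k=2: 0+2660+37·5·19=6175; k=3: 5180+0+37·28·19=24864 → min 6175 | A₃..A₅: k=3: 0+5852+5·28·11=7392; k=4: 2660+0+5·19·11=3705 → min 3705.
Length 4: A₁..A₄: k=1: 0+6175+26·37·19=24453; k=2: 4810+2660+26·5·19=9940; k=3: 8450+0+26·28·19=22282 → min 9940 | A₂..A₅: k=2: 0+3705+37·5·11=5740; k=3: 5180+5852+37·28·11=22428; k=4: 6175+0+37·19·11=13908 → min 5740.
Top-level splits: k=1: (A₁..A₁)·(A₂..A₅) → 0+5740+26·37·11 = 16322; k=2: (A₁..A₂)·(A₃..A₅) → 4810+3705+26·5·11 = 9945; k=3: (A₁..A₃)·(A₄..A₅) → 8450+5852+26·28·11 = 22310; k=4: (A₁..A₄)·(A₅..A₅) → 9940+0+26·19·11 = 15374.
Best split is after A₂, i.e. k = 2.

2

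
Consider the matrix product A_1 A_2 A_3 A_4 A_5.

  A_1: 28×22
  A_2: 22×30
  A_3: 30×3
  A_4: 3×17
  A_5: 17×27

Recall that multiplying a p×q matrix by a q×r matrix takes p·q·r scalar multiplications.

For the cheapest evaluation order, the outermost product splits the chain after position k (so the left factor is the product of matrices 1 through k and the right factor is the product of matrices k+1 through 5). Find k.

Adjacent pairs: A_1A_2 = 28·22·30 = 18480; A_2A_3 = 22·30·3 = 1980; A_3A_4 = 30·3·17 = 1530; A_4A_5 = 3·17·27 = 1377.
Length 3: A_1..A_3: k=1: 0+1980+28·22·3=3828; k=2: 18480+0+28·30·3=21000 → min 3828 | A_2..A_4: k=2: 0+1530+22·30·17=12750; k=3: 1980+0+22·3·17=3102 → min 3102 | A_3..A_5: k=3: 0+1377+30·3·27=3807; k=4: 1530+0+30·17·27=15300 → min 3807.
Length 4: A_1..A_4: k=1: 0+3102+28·22·17=13574; k=2: 18480+1530+28·30·17=34290; k=3: 3828+0+28·3·17=5256 → min 5256 | A_2..A_5: k=2: 0+3807+22·30·27=21627; k=3: 1980+1377+22·3·27=5139; k=4: 3102+0+22·17·27=13200 → min 5139.
Top-level splits: k=1: (A_1..A_1)·(A_2..A_5) → 0+5139+28·22·27 = 21771; k=2: (A_1..A_2)·(A_3..A_5) → 18480+3807+28·30·27 = 44967; k=3: (A_1..A_3)·(A_4..A_5) → 3828+1377+28·3·27 = 7473; k=4: (A_1..A_4)·(A_5..A_5) → 5256+0+28·17·27 = 18108.
Best split is after A_3, i.e. k = 3.

3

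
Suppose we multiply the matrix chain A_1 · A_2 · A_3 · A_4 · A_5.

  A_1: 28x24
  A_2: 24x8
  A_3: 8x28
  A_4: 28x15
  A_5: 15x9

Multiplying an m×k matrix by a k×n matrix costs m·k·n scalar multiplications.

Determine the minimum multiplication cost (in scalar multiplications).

11832

Adjacent pairs: A_1A_2 = 28·24·8 = 5376; A_2A_3 = 24·8·28 = 5376; A_3A_4 = 8·28·15 = 3360; A_4A_5 = 28·15·9 = 3780.
Length 3: A_1..A_3: k=1: 0+5376+28·24·28=24192; k=2: 5376+0+28·8·28=11648 → min 11648 | A_2..A_4: k=2: 0+3360+24·8·15=6240; k=3: 5376+0+24·28·15=15456 → min 6240 | A_3..A_5: k=3: 0+3780+8·28·9=5796; k=4: 3360+0+8·15·9=4440 → min 4440.
Length 4: A_1..A_4: k=1: 0+6240+28·24·15=16320; k=2: 5376+3360+28·8·15=12096; k=3: 11648+0+28·28·15=23408 → min 12096 | A_2..A_5: k=2: 0+4440+24·8·9=6168; k=3: 5376+3780+24·28·9=15204; k=4: 6240+0+24·15·9=9480 → min 6168.
Length 5: A_1..A_5: k=1: 0+6168+28·24·9=12216; k=2: 5376+4440+28·8·9=11832; k=3: 11648+3780+28·28·9=22484; k=4: 12096+0+28·15·9=15876 → min 11832.
Optimal order: ((A_1 · A_2) · ((A_3 · A_4) · A_5)) with cost 11832.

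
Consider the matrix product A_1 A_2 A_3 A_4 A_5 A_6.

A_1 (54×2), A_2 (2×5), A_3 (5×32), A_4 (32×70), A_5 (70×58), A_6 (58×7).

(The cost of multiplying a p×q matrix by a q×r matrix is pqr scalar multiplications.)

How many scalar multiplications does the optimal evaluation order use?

Adjacent pairs: A_1A_2 = 54·2·5 = 540; A_2A_3 = 2·5·32 = 320; A_3A_4 = 5·32·70 = 11200; A_4A_5 = 32·70·58 = 129920; A_5A_6 = 70·58·7 = 28420.
Length 3: A_1..A_3: k=1: 0+320+54·2·32=3776; k=2: 540+0+54·5·32=9180 → min 3776 | A_2..A_4: k=2: 0+11200+2·5·70=11900; k=3: 320+0+2·32·70=4800 → min 4800 | A_3..A_5: k=3: 0+129920+5·32·58=139200; k=4: 11200+0+5·70·58=31500 → min 31500 | A_4..A_6: k=4: 0+28420+32·70·7=44100; k=5: 129920+0+32·58·7=142912 → min 44100.
Length 4: A_1..A_4: k=1: 0+4800+54·2·70=12360; k=2: 540+11200+54·5·70=30640; k=3: 3776+0+54·32·70=124736 → min 12360 | A_2..A_5: k=2: 0+31500+2·5·58=32080; k=3: 320+129920+2·32·58=133952; k=4: 4800+0+2·70·58=12920 → min 12920 | A_3..A_6: k=3: 0+44100+5·32·7=45220; k=4: 11200+28420+5·70·7=42070; k=5: 31500+0+5·58·7=33530 → min 33530.
Length 5: A_1..A_5: k=1: 0+12920+54·2·58=19184; k=2: 540+31500+54·5·58=47700; k=3: 3776+129920+54·32·58=233920; k=4: 12360+0+54·70·58=231600 → min 19184 | A_2..A_6: k=2: 0+33530+2·5·7=33600; k=3: 320+44100+2·32·7=44868; k=4: 4800+28420+2·70·7=34200; k=5: 12920+0+2·58·7=13732 → min 13732.
Length 6: A_1..A_6: k=1: 0+13732+54·2·7=14488; k=2: 540+33530+54·5·7=35960; k=3: 3776+44100+54·32·7=59972; k=4: 12360+28420+54·70·7=67240; k=5: 19184+0+54·58·7=41108 → min 14488.
Optimal order: (A_1 ((((A_2 A_3) A_4) A_5) A_6)) with cost 14488.

14488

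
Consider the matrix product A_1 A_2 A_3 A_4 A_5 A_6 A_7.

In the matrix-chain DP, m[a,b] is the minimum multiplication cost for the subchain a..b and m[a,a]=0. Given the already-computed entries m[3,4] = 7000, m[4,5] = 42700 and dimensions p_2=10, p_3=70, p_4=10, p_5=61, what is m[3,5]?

13100

m[3,5] = min over k∈[3,4] of m[3,k]+m[k+1,5]+p_{2}·p_k·p_{5}.
k=3: 0 + 42700 + 10·70·61 = 85400; k=4: 7000 + 0 + 10·10·61 = 13100.
Minimum: 13100 at k=4.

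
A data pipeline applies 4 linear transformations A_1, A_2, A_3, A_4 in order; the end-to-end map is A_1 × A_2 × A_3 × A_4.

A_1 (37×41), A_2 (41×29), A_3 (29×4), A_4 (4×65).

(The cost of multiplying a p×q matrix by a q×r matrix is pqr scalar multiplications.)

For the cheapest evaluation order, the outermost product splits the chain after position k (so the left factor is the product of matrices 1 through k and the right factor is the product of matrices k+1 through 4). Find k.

Adjacent pairs: A_1A_2 = 37·41·29 = 43993; A_2A_3 = 41·29·4 = 4756; A_3A_4 = 29·4·65 = 7540.
Length 3: A_1..A_3: k=1: 0+4756+37·41·4=10824; k=2: 43993+0+37·29·4=48285 → min 10824 | A_2..A_4: k=2: 0+7540+41·29·65=84825; k=3: 4756+0+41·4·65=15416 → min 15416.
Top-level splits: k=1: (A_1..A_1)·(A_2..A_4) → 0+15416+37·41·65 = 114021; k=2: (A_1..A_2)·(A_3..A_4) → 43993+7540+37·29·65 = 121278; k=3: (A_1..A_3)·(A_4..A_4) → 10824+0+37·4·65 = 20444.
Best split is after A_3, i.e. k = 3.

3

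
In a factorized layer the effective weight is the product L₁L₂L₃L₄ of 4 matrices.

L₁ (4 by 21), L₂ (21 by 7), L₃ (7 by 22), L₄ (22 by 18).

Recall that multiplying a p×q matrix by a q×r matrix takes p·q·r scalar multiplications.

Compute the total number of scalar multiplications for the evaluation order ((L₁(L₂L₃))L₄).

(L₂L₃): 21×7 by 7×22 → 21×22, cost 21·7·22 = 3234
(L₁(L₂L₃)): 4×21 by 21×22 → 4×22, cost 4·21·22 = 1848; cumulative 5082
((L₁(L₂L₃))L₄): 4×22 by 22×18 → 4×18, cost 4·22·18 = 1584; cumulative 6666
Total: 6666 scalar multiplications.

6666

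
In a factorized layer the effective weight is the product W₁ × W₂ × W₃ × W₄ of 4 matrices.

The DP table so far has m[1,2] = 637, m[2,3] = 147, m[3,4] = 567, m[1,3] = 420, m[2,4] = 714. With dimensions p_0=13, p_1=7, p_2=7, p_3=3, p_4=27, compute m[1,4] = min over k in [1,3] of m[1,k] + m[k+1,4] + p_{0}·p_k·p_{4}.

m[1,4] = min over k∈[1,3] of m[1,k]+m[k+1,4]+p_{0}·p_k·p_{4}.
k=1: 0 + 714 + 13·7·27 = 3171; k=2: 637 + 567 + 13·7·27 = 3661; k=3: 420 + 0 + 13·3·27 = 1473.
Minimum: 1473 at k=3.

1473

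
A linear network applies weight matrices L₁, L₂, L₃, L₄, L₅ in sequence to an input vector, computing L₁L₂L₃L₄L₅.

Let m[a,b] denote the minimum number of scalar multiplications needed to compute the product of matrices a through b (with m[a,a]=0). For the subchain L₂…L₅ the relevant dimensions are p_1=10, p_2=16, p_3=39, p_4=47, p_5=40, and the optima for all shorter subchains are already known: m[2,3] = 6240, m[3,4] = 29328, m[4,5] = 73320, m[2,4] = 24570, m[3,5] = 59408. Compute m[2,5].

43370

m[2,5] = min over k∈[2,4] of m[2,k]+m[k+1,5]+p_{1}·p_k·p_{5}.
k=2: 0 + 59408 + 10·16·40 = 65808; k=3: 6240 + 73320 + 10·39·40 = 95160; k=4: 24570 + 0 + 10·47·40 = 43370.
Minimum: 43370 at k=4.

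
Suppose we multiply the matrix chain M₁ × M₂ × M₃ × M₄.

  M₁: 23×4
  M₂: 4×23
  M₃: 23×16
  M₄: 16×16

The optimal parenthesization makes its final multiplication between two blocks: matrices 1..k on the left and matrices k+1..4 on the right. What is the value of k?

1

Adjacent pairs: M₁M₂ = 23·4·23 = 2116; M₂M₃ = 4·23·16 = 1472; M₃M₄ = 23·16·16 = 5888.
Length 3: M₁..M₃: k=1: 0+1472+23·4·16=2944; k=2: 2116+0+23·23·16=10580 → min 2944 | M₂..M₄: k=2: 0+5888+4·23·16=7360; k=3: 1472+0+4·16·16=2496 → min 2496.
Top-level splits: k=1: (M₁..M₁)·(M₂..M₄) → 0+2496+23·4·16 = 3968; k=2: (M₁..M₂)·(M₃..M₄) → 2116+5888+23·23·16 = 16468; k=3: (M₁..M₃)·(M₄..M₄) → 2944+0+23·16·16 = 8832.
Best split is after M₁, i.e. k = 1.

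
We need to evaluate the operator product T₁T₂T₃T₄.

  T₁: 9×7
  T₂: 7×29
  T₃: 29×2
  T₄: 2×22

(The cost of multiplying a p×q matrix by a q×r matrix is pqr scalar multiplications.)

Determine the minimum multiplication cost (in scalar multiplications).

Adjacent pairs: T₁T₂ = 9·7·29 = 1827; T₂T₃ = 7·29·2 = 406; T₃T₄ = 29·2·22 = 1276.
Length 3: T₁..T₃: k=1: 0+406+9·7·2=532; k=2: 1827+0+9·29·2=2349 → min 532 | T₂..T₄: k=2: 0+1276+7·29·22=5742; k=3: 406+0+7·2·22=714 → min 714.
Length 4: T₁..T₄: k=1: 0+714+9·7·22=2100; k=2: 1827+1276+9·29·22=8845; k=3: 532+0+9·2·22=928 → min 928.
Optimal order: ((T₁(T₂T₃))T₄) with cost 928.

928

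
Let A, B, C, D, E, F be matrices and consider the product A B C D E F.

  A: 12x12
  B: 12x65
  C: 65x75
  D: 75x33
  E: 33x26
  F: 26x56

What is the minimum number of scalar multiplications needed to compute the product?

Adjacent pairs: AB = 12·12·65 = 9360; BC = 12·65·75 = 58500; CD = 65·75·33 = 160875; DE = 75·33·26 = 64350; EF = 33·26·56 = 48048.
Length 3: A..C: k=1: 0+58500+12·12·75=69300; k=2: 9360+0+12·65·75=67860 → min 67860 | B..D: k=2: 0+160875+12·65·33=186615; k=3: 58500+0+12·75·33=88200 → min 88200 | C..E: k=3: 0+64350+65·75·26=191100; k=4: 160875+0+65·33·26=216645 → min 191100 | D..F: k=4: 0+48048+75·33·56=186648; k=5: 64350+0+75·26·56=173550 → min 173550.
Length 4: A..D: k=1: 0+88200+12·12·33=92952; k=2: 9360+160875+12·65·33=195975; k=3: 67860+0+12·75·33=97560 → min 92952 | B..E: k=2: 0+191100+12·65·26=211380; k=3: 58500+64350+12·75·26=146250; k=4: 88200+0+12·33·26=98496 → min 98496 | C..F: k=3: 0+173550+65·75·56=446550; k=4: 160875+48048+65·33·56=329043; k=5: 191100+0+65·26·56=285740 → min 285740.
Length 5: A..E: k=1: 0+98496+12·12·26=102240; k=2: 9360+191100+12·65·26=220740; k=3: 67860+64350+12·75·26=155610; k=4: 92952+0+12·33·26=103248 → min 102240 | B..F: k=2: 0+285740+12·65·56=329420; k=3: 58500+173550+12·75·56=282450; k=4: 88200+48048+12·33·56=158424; k=5: 98496+0+12·26·56=115968 → min 115968.
Length 6: A..F: k=1: 0+115968+12·12·56=124032; k=2: 9360+285740+12·65·56=338780; k=3: 67860+173550+12·75·56=291810; k=4: 92952+48048+12·33·56=163176; k=5: 102240+0+12·26·56=119712 → min 119712.
Optimal order: ((A (((B C) D) E)) F) with cost 119712.

119712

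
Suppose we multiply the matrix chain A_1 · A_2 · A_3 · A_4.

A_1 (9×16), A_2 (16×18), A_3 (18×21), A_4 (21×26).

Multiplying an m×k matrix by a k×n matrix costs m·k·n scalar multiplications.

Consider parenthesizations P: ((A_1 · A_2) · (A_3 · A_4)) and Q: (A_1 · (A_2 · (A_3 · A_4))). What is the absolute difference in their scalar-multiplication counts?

4428

Order P = ((A_1 · A_2) · (A_3 · A_4)): (A_1 · A_2): 9×16 by 16×18 → 9×18, cost 9·16·18 = 2592; (A_3 · A_4): 18×21 by 21×26 → 18×26, cost 18·21·26 = 9828; ((A_1 · A_2) · (A_3 · A_4)): 9×18 by 18×26 → 9×26, cost 9·18·26 = 4212; cumulative 16632. Total 16632.
Order Q = (A_1 · (A_2 · (A_3 · A_4))): (A_3 · A_4): 18×21 by 21×26 → 18×26, cost 18·21·26 = 9828; (A_2 · (A_3 · A_4)): 16×18 by 18×26 → 16×26, cost 16·18·26 = 7488; cumulative 17316; (A_1 · (A_2 · (A_3 · A_4))): 9×16 by 16×26 → 9×26, cost 9·16·26 = 3744; cumulative 21060. Total 21060.
Difference: |16632 − 21060| = 4428.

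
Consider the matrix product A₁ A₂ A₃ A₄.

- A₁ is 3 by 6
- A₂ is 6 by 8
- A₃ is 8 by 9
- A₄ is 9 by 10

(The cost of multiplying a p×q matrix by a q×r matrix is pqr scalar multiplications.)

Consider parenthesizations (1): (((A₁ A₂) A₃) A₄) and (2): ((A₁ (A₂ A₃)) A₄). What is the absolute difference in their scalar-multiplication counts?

Order (1) = (((A₁ A₂) A₃) A₄): (A₁ A₂): 3×6 by 6×8 → 3×8, cost 3·6·8 = 144; ((A₁ A₂) A₃): 3×8 by 8×9 → 3×9, cost 3·8·9 = 216; cumulative 360; (((A₁ A₂) A₃) A₄): 3×9 by 9×10 → 3×10, cost 3·9·10 = 270; cumulative 630. Total 630.
Order (2) = ((A₁ (A₂ A₃)) A₄): (A₂ A₃): 6×8 by 8×9 → 6×9, cost 6·8·9 = 432; (A₁ (A₂ A₃)): 3×6 by 6×9 → 3×9, cost 3·6·9 = 162; cumulative 594; ((A₁ (A₂ A₃)) A₄): 3×9 by 9×10 → 3×10, cost 3·9·10 = 270; cumulative 864. Total 864.
Difference: |630 − 864| = 234.

234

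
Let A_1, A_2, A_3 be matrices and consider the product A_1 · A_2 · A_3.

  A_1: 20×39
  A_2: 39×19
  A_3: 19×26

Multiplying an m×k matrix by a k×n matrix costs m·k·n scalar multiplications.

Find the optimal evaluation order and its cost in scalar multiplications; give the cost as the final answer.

24700

(A_1 · (A_2 · A_3)): cost 39546.
((A_1 · A_2) · A_3): cost 24700.
Optimal: ((A_1 · A_2) · A_3) with cost 24700.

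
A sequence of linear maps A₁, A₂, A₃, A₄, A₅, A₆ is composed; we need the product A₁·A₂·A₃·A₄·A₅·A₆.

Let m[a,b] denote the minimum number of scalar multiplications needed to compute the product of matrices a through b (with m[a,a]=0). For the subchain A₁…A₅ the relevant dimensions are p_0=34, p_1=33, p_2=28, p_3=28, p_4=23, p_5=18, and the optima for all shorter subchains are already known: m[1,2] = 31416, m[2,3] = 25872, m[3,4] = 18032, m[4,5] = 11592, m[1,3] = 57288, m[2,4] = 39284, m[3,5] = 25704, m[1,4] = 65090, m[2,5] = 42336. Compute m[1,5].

m[1,5] = min over k∈[1,4] of m[1,k]+m[k+1,5]+p_{0}·p_k·p_{5}.
k=1: 0 + 42336 + 34·33·18 = 62532; k=2: 31416 + 25704 + 34·28·18 = 74256; k=3: 57288 + 11592 + 34·28·18 = 86016; k=4: 65090 + 0 + 34·23·18 = 79166.
Minimum: 62532 at k=1.

62532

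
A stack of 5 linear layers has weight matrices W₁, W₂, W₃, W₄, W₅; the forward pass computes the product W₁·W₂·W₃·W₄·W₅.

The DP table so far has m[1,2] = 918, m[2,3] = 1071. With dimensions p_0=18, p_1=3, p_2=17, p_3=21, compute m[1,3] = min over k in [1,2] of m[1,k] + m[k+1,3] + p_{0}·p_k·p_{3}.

m[1,3] = min over k∈[1,2] of m[1,k]+m[k+1,3]+p_{0}·p_k·p_{3}.
k=1: 0 + 1071 + 18·3·21 = 2205; k=2: 918 + 0 + 18·17·21 = 7344.
Minimum: 2205 at k=1.

2205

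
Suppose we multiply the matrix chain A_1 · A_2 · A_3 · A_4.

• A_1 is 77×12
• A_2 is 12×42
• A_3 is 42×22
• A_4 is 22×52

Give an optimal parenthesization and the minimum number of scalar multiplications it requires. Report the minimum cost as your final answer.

72864

Adjacent pairs: A_1A_2 = 77·12·42 = 38808; A_2A_3 = 12·42·22 = 11088; A_3A_4 = 42·22·52 = 48048.
Length 3: A_1..A_3: k=1: 0+11088+77·12·22=31416; k=2: 38808+0+77·42·22=109956 → min 31416 | A_2..A_4: k=2: 0+48048+12·42·52=74256; k=3: 11088+0+12·22·52=24816 → min 24816.
Length 4: A_1..A_4: k=1: 0+24816+77·12·52=72864; k=2: 38808+48048+77·42·52=255024; k=3: 31416+0+77·22·52=119504 → min 72864.
Optimal parenthesization: (A_1 · ((A_2 · A_3) · A_4)) with cost 72864.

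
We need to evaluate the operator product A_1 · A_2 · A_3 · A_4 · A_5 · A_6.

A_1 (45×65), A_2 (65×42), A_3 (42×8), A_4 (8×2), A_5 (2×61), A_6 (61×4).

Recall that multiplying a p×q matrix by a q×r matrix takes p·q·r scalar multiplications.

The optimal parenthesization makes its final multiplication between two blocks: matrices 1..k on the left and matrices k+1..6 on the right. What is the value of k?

Adjacent pairs: A_1A_2 = 45·65·42 = 122850; A_2A_3 = 65·42·8 = 21840; A_3A_4 = 42·8·2 = 672; A_4A_5 = 8·2·61 = 976; A_5A_6 = 2·61·4 = 488.
Length 3: A_1..A_3: k=1: 0+21840+45·65·8=45240; k=2: 122850+0+45·42·8=137970 → min 45240 | A_2..A_4: k=2: 0+672+65·42·2=6132; k=3: 21840+0+65·8·2=22880 → min 6132 | A_3..A_5: k=3: 0+976+42·8·61=21472; k=4: 672+0+42·2·61=5796 → min 5796 | A_4..A_6: k=4: 0+488+8·2·4=552; k=5: 976+0+8·61·4=2928 → min 552.
Length 4: A_1..A_4: k=1: 0+6132+45·65·2=11982; k=2: 122850+672+45·42·2=127302; k=3: 45240+0+45·8·2=45960 → min 11982 | A_2..A_5: k=2: 0+5796+65·42·61=172326; k=3: 21840+976+65·8·61=54536; k=4: 6132+0+65·2·61=14062 → min 14062 | A_3..A_6: k=3: 0+552+42·8·4=1896; k=4: 672+488+42·2·4=1496; k=5: 5796+0+42·61·4=16044 → min 1496.
Length 5: A_1..A_5: k=1: 0+14062+45·65·61=192487; k=2: 122850+5796+45·42·61=243936; k=3: 45240+976+45·8·61=68176; k=4: 11982+0+45·2·61=17472 → min 17472 | A_2..A_6: k=2: 0+1496+65·42·4=12416; k=3: 21840+552+65·8·4=24472; k=4: 6132+488+65·2·4=7140; k=5: 14062+0+65·61·4=29922 → min 7140.
Top-level splits: k=1: (A_1..A_1)·(A_2..A_6) → 0+7140+45·65·4 = 18840; k=2: (A_1..A_2)·(A_3..A_6) → 122850+1496+45·42·4 = 131906; k=3: (A_1..A_3)·(A_4..A_6) → 45240+552+45·8·4 = 47232; k=4: (A_1..A_4)·(A_5..A_6) → 11982+488+45·2·4 = 12830; k=5: (A_1..A_5)·(A_6..A_6) → 17472+0+45·61·4 = 28452.
Best split is after A_4, i.e. k = 4.

4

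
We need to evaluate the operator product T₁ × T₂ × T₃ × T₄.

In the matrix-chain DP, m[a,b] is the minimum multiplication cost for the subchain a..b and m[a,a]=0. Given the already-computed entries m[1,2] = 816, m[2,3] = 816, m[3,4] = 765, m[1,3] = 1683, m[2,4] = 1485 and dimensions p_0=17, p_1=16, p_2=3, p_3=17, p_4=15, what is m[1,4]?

m[1,4] = min over k∈[1,3] of m[1,k]+m[k+1,4]+p_{0}·p_k·p_{4}.
k=1: 0 + 1485 + 17·16·15 = 5565; k=2: 816 + 765 + 17·3·15 = 2346; k=3: 1683 + 0 + 17·17·15 = 6018.
Minimum: 2346 at k=2.

2346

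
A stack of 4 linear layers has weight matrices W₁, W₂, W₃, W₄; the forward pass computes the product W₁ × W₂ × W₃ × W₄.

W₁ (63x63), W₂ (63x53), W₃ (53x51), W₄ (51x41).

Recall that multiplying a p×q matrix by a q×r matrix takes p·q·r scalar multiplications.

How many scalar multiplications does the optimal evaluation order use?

410451

Adjacent pairs: W₁W₂ = 63·63·53 = 210357; W₂W₃ = 63·53·51 = 170289; W₃W₄ = 53·51·41 = 110823.
Length 3: W₁..W₃: k=1: 0+170289+63·63·51=372708; k=2: 210357+0+63·53·51=380646 → min 372708 | W₂..W₄: k=2: 0+110823+63·53·41=247722; k=3: 170289+0+63·51·41=302022 → min 247722.
Length 4: W₁..W₄: k=1: 0+247722+63·63·41=410451; k=2: 210357+110823+63·53·41=458079; k=3: 372708+0+63·51·41=504441 → min 410451.
Optimal order: (W₁ × (W₂ × (W₃ × W₄))) with cost 410451.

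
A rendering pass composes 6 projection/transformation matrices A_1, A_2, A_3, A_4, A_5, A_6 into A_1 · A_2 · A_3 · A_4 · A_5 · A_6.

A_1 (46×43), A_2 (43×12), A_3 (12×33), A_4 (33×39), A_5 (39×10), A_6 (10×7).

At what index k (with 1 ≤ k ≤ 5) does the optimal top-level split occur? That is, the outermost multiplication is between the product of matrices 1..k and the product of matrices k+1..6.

Adjacent pairs: A_1A_2 = 46·43·12 = 23736; A_2A_3 = 43·12·33 = 17028; A_3A_4 = 12·33·39 = 15444; A_4A_5 = 33·39·10 = 12870; A_5A_6 = 39·10·7 = 2730.
Length 3: A_1..A_3: k=1: 0+17028+46·43·33=82302; k=2: 23736+0+46·12·33=41952 → min 41952 | A_2..A_4: k=2: 0+15444+43·12·39=35568; k=3: 17028+0+43·33·39=72369 → min 35568 | A_3..A_5: k=3: 0+12870+12·33·10=16830; k=4: 15444+0+12·39·10=20124 → min 16830 | A_4..A_6: k=4: 0+2730+33·39·7=11739; k=5: 12870+0+33·10·7=15180 → min 11739.
Length 4: A_1..A_4: k=1: 0+35568+46·43·39=112710; k=2: 23736+15444+46·12·39=60708; k=3: 41952+0+46·33·39=101154 → min 60708 | A_2..A_5: k=2: 0+16830+43·12·10=21990; k=3: 17028+12870+43·33·10=44088; k=4: 35568+0+43·39·10=52338 → min 21990 | A_3..A_6: k=3: 0+11739+12·33·7=14511; k=4: 15444+2730+12·39·7=21450; k=5: 16830+0+12·10·7=17670 → min 14511.
Length 5: A_1..A_5: k=1: 0+21990+46·43·10=41770; k=2: 23736+16830+46·12·10=46086; k=3: 41952+12870+46·33·10=70002; k=4: 60708+0+46·39·10=78648 → min 41770 | A_2..A_6: k=2: 0+14511+43·12·7=18123; k=3: 17028+11739+43·33·7=38700; k=4: 35568+2730+43·39·7=50037; k=5: 21990+0+43·10·7=25000 → min 18123.
Top-level splits: k=1: (A_1..A_1)·(A_2..A_6) → 0+18123+46·43·7 = 31969; k=2: (A_1..A_2)·(A_3..A_6) → 23736+14511+46·12·7 = 42111; k=3: (A_1..A_3)·(A_4..A_6) → 41952+11739+46·33·7 = 64317; k=4: (A_1..A_4)·(A_5..A_6) → 60708+2730+46·39·7 = 75996; k=5: (A_1..A_5)·(A_6..A_6) → 41770+0+46·10·7 = 44990.
Best split is after A_1, i.e. k = 1.

1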